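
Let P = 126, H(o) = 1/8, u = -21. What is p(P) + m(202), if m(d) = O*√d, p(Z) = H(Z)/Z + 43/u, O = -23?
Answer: -2063/1008 - 23*√202 ≈ -328.94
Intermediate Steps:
H(o) = ⅛
p(Z) = -43/21 + 1/(8*Z) (p(Z) = 1/(8*Z) + 43/(-21) = 1/(8*Z) + 43*(-1/21) = 1/(8*Z) - 43/21 = -43/21 + 1/(8*Z))
m(d) = -23*√d
p(P) + m(202) = (1/168)*(21 - 344*126)/126 - 23*√202 = (1/168)*(1/126)*(21 - 43344) - 23*√202 = (1/168)*(1/126)*(-43323) - 23*√202 = -2063/1008 - 23*√202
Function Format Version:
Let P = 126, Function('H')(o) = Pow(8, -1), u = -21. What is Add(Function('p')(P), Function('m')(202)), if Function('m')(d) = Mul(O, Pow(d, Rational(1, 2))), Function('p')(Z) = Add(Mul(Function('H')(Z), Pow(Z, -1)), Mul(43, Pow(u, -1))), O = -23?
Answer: Add(Rational(-2063, 1008), Mul(-23, Pow(202, Rational(1, 2)))) ≈ -328.94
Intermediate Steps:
Function('H')(o) = Rational(1, 8)
Function('p')(Z) = Add(Rational(-43, 21), Mul(Rational(1, 8), Pow(Z, -1))) (Function('p')(Z) = Add(Mul(Rational(1, 8), Pow(Z, -1)), Mul(43, Pow(-21, -1))) = Add(Mul(Rational(1, 8), Pow(Z, -1)), Mul(43, Rational(-1, 21))) = Add(Mul(Rational(1, 8), Pow(Z, -1)), Rational(-43, 21)) = Add(Rational(-43, 21), Mul(Rational(1, 8), Pow(Z, -1))))
Function('m')(d) = Mul(-23, Pow(d, Rational(1, 2)))
Add(Function('p')(P), Function('m')(202)) = Add(Mul(Rational(1, 168), Pow(126, -1), Add(21, Mul(-344, 126))), Mul(-23, Pow(202, Rational(1, 2)))) = Add(Mul(Rational(1, 168), Rational(1, 126), Add(21, -43344)), Mul(-23, Pow(202, Rational(1, 2)))) = Add(Mul(Rational(1, 168), Rational(1, 126), -43323), Mul(-23, Pow(202, Rational(1, 2)))) = Add(Rational(-2063, 1008), Mul(-23, Pow(202, Rational(1, 2))))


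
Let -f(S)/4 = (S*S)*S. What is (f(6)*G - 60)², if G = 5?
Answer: 19184400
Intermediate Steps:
f(S) = -4*S³ (f(S) = -4*S*S*S = -4*S²*S = -4*S³)
(f(6)*G - 60)² = (-4*6³*5 - 60)² = (-4*216*5 - 60)² = (-864*5 - 60)² = (-4320 - 60)² = (-4380)² = 19184400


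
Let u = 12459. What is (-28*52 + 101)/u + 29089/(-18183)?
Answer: -2263496/1324807 ≈ -1.7085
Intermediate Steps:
(-28*52 + 101)/u + 29089/(-18183) = (-28*52 + 101)/12459 + 29089/(-18183) = (-1456 + 101)*(1/12459) + 29089*(-1/18183) = -1355*1/12459 - 1531/957 = -1355/12459 - 1531/957 = -2263496/1324807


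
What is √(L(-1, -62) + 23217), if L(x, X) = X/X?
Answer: √23218 ≈ 152.37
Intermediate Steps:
L(x, X) = 1
√(L(-1, -62) + 23217) = √(1 + 23217) = √23218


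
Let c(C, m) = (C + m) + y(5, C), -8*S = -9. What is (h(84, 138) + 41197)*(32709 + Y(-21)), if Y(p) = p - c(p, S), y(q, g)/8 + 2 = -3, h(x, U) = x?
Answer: 10814920223/8 ≈ 1.3519e+9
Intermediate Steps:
S = 9/8 (S = -⅛*(-9) = 9/8 ≈ 1.1250)
y(q, g) = -40 (y(q, g) = -16 + 8*(-3) = -16 - 24 = -40)
c(C, m) = -40 + C + m (c(C, m) = (C + m) - 40 = -40 + C + m)
Y(p) = 311/8 (Y(p) = p - (-40 + p + 9/8) = p - (-311/8 + p) = p + (311/8 - p) = 311/8)
(h(84, 138) + 41197)*(32709 + Y(-21)) = (84 + 41197)*(32709 + 311/8) = 41281*(261983/8) = 10814920223/8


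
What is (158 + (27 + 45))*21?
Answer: 4830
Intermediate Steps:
(158 + (27 + 45))*21 = (158 + 72)*21 = 230*21 = 4830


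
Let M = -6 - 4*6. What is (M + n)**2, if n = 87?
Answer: 3249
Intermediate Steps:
M = -30 (M = -6 - 24 = -30)
(M + n)**2 = (-30 + 87)**2 = 57**2 = 3249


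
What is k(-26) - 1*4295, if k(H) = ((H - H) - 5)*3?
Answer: -4310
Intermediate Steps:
k(H) = -15 (k(H) = (0 - 5)*3 = -5*3 = -15)
k(-26) - 1*4295 = -15 - 1*4295 = -15 - 4295 = -4310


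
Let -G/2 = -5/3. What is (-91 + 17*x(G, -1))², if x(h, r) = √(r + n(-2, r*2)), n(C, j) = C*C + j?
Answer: 5476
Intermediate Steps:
n(C, j) = j + C² (n(C, j) = C² + j = j + C²)
G = 10/3 (G = -(-10)/3 = -2*(-5/3) = 10/3 ≈ 3.3333)
x(h, r) = √(4 + 3*r) (x(h, r) = √(r + (r*2 + (-2)²)) = √(r + (2*r + 4)) = √(r + (4 + 2*r)) = √(4 + 3*r))
(-91 + 17*x(G, -1))² = (-91 + 17*√(4 + 3*(-1)))² = (-91 + 17*√(4 - 3))² = (-91 + 17*√1)² = (-91 + 17*1)² = (-91 + 17)² = (-74)² = 5476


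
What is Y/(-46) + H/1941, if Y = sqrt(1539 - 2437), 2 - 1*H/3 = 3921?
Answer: -3919/647 - I*sqrt(898)/46 ≈ -6.0572 - 0.65145*I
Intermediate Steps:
H = -11757 (H = 6 - 3*3921 = 6 - 11763 = -11757)
Y = I*sqrt(898) (Y = sqrt(-898) = I*sqrt(898) ≈ 29.967*I)
Y/(-46) + H/1941 = (I*sqrt(898))/(-46) - 11757/1941 = (I*sqrt(898))*(-1/46) - 11757*1/1941 = -I*sqrt(898)/46 - 3919/647 = -3919/647 - I*sqrt(898)/46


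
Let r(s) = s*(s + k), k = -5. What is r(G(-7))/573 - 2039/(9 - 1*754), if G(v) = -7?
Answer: 410309/142295 ≈ 2.8835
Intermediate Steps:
r(s) = s*(-5 + s) (r(s) = s*(s - 5) = s*(-5 + s))
r(G(-7))/573 - 2039/(9 - 1*754) = -7*(-5 - 7)/573 - 2039/(9 - 1*754) = -7*(-12)*(1/573) - 2039/(9 - 754) = 84*(1/573) - 2039/(-745) = 28/191 - 2039*(-1/745) = 28/191 + 2039/745 = 410309/142295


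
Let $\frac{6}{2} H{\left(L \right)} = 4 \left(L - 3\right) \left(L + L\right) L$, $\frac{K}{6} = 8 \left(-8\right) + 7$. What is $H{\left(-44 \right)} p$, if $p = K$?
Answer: $82984704$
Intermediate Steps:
$K = -342$ ($K = 6 \left(8 \left(-8\right) + 7\right) = 6 \left(-64 + 7\right) = 6 \left(-57\right) = -342$)
$H{\left(L \right)} = \frac{8 L^{2} \left(-3 + L\right)}{3}$ ($H{\left(L \right)} = \frac{4 \left(L - 3\right) \left(L + L\right) L}{3} = \frac{4 \left(-3 + L\right) 2 L L}{3} = \frac{4 \cdot 2 L \left(-3 + L\right) L}{3} = \frac{8 L \left(-3 + L\right) L}{3} = \frac{8 L^{2} \left(-3 + L\right)}{3}$)
$p = -342$
$H{\left(-44 \right)} p = \frac{8 \left(-44\right)^{2} \left(-3 - 44\right)}{3} \left(-342\right) = \frac{8}{3} \cdot 1936 \left(-47\right) \left(-342\right) = \left(- \frac{727936}{3}\right) \left(-342\right) = 82984704$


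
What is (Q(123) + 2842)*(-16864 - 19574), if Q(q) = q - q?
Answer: -103556796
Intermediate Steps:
Q(q) = 0
(Q(123) + 2842)*(-16864 - 19574) = (0 + 2842)*(-16864 - 19574) = 2842*(-36438) = -103556796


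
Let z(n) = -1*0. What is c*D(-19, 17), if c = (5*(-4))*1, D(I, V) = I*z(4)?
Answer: 0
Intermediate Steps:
z(n) = 0
D(I, V) = 0 (D(I, V) = I*0 = 0)
c = -20 (c = -20*1 = -20)
c*D(-19, 17) = -20*0 = 0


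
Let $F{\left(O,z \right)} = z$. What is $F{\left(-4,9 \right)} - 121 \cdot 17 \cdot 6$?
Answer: $-12333$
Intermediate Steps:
$F{\left(-4,9 \right)} - 121 \cdot 17 \cdot 6 = 9 - 121 \cdot 17 \cdot 6 = 9 - 12342 = -12333$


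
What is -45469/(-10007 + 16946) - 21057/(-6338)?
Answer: -142067999/43979382 ≈ -3.2303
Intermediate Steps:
-45469/(-10007 + 16946) - 21057/(-6338) = -45469/6939 - 21057*(-1/6338) = -45469*1/6939 + 21057/6338 = -45469/6939 + 21057/6338 = -142067999/43979382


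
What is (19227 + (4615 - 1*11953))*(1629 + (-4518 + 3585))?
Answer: 8274744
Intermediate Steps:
(19227 + (4615 - 1*11953))*(1629 + (-4518 + 3585)) = (19227 + (4615 - 11953))*(1629 - 933) = (19227 - 7338)*696 = 11889*696 = 8274744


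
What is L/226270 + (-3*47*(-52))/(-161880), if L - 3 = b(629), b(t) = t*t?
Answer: 519898659/305238230 ≈ 1.7033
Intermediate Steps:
b(t) = t²
L = 395644 (L = 3 + 629² = 3 + 395641 = 395644)
L/226270 + (-3*47*(-52))/(-161880) = 395644/226270 + (-3*47*(-52))/(-161880) = 395644*(1/226270) - 141*(-52)*(-1/161880) = 197822/113135 + 7332*(-1/161880) = 197822/113135 - 611/13490 = 519898659/305238230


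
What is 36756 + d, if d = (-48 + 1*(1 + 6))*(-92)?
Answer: 40528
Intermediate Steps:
d = 3772 (d = (-48 + 1*7)*(-92) = (-48 + 7)*(-92) = -41*(-92) = 3772)
36756 + d = 36756 + 3772 = 40528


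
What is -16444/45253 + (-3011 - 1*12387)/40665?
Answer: -1365500954/1840213245 ≈ -0.74203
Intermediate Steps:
-16444/45253 + (-3011 - 1*12387)/40665 = -16444*1/45253 + (-3011 - 12387)*(1/40665) = -16444/45253 - 15398*1/40665 = -16444/45253 - 15398/40665 = -1365500954/1840213245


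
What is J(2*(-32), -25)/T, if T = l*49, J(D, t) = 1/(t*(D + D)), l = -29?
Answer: -1/4547200 ≈ -2.1992e-7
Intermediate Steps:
J(D, t) = 1/(2*D*t) (J(D, t) = 1/(t*(2*D)) = 1/(2*D*t))
T = -1421 (T = -29*49 = -1421)
J(2*(-32), -25)/T = ((1/2)/((2*(-32))*(-25)))/(-1421) = ((1/2)*(-1/25)/(-64))*(-1/1421) = ((1/2)*(-1/64)*(-1/25))*(-1/1421) = (1/3200)*(-1/1421) = -1/4547200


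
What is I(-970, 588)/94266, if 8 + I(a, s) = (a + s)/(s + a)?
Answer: -7/94266 ≈ -7.4258e-5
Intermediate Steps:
I(a, s) = -7 (I(a, s) = -8 + (a + s)/(s + a) = -8 + (a + s)/(a + s) = -8 + 1 = -7)
I(-970, 588)/94266 = -7/94266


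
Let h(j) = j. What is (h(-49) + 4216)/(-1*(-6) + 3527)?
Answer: 4167/3533 ≈ 1.1795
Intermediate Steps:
(h(-49) + 4216)/(-1*(-6) + 3527) = (-49 + 4216)/(-1*(-6) + 3527) = 4167/(6 + 3527) = 4167/3533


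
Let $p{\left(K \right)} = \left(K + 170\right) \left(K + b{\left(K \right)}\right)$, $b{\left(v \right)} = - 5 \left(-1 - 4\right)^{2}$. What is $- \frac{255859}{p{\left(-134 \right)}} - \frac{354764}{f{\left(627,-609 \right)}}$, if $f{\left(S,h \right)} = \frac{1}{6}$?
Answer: $- \frac{19846661357}{9324} \approx -2.1286 \cdot 10^{6}$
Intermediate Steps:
$b{\left(v \right)} = -125$ ($b{\left(v \right)} = - 5 \left(-5\right)^{2} = \left(-5\right) 25 = -125$)
$f{\left(S,h \right)} = \frac{1}{6}$
$p{\left(K \right)} = \left(-125 + K\right) \left(170 + K\right)$ ($p{\left(K \right)} = \left(K + 170\right) \left(K - 125\right) = \left(170 + K\right) \left(-125 + K\right) = \left(-125 + K\right) \left(170 + K\right)$)
$- \frac{255859}{p{\left(-134 \right)}} - \frac{354764}{f{\left(627,-609 \right)}} = - \frac{255859}{-21250 + \left(-134\right)^{2} + 45 \left(-134\right)} - 354764 \frac{1}{\frac{1}{6}} = - \frac{255859}{-21250 + 17956 - 6030} - 2128584 = - \frac{255859}{-9324} - 2128584 = \left(-255859\right) \left(- \frac{1}{9324}\right) - 2128584 = \frac{255859}{9324} - 2128584 = - \frac{19846661357}{9324}$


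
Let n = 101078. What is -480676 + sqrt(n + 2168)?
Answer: -480676 + 19*sqrt(286) ≈ -4.8035e+5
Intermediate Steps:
-480676 + sqrt(n + 2168) = -480676 + sqrt(101078 + 2168) = -480676 + sqrt(103246) = -480676 + 19*sqrt(286)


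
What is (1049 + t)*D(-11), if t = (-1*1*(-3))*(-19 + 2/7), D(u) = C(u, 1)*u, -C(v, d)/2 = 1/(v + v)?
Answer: -6950/7 ≈ -992.86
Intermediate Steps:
C(v, d) = -1/v (C(v, d) = -2/(v + v) = -2*1/(2*v) = -1/v)
D(u) = -1 (D(u) = (-1/u)*u = -1)
t = -393/7 (t = (-1*(-3))*(-19 + 2*(⅐)) = 3*(-19 + 2/7) = 3*(-131/7) = -393/7 ≈ -56.143)
(1049 + t)*D(-11) = (1049 - 393/7)*(-1) = (6950/7)*(-1) = -6950/7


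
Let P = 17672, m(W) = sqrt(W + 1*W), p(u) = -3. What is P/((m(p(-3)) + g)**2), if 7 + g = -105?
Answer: 17672/(112 - I*sqrt(6))**2 ≈ 1.4068 + 0.061563*I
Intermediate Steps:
g = -112 (g = -7 - 105 = -112)
m(W) = sqrt(2)*sqrt(W) (m(W) = sqrt(W + W) = sqrt(2*W) = sqrt(2)*sqrt(W))
P/((m(p(-3)) + g)**2) = 17672/((sqrt(2)*sqrt(-3) - 112)**2) = 17672/((sqrt(2)*(I*sqrt(3)) - 112)**2) = 17672/((I*sqrt(6) - 112)**2) = 17672/((-112 + I*sqrt(6))**2) = 17672/(-112 + I*sqrt(6))**2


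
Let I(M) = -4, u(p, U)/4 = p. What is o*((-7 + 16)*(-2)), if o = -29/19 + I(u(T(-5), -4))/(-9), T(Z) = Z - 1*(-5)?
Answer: 370/19 ≈ 19.474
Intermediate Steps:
T(Z) = 5 + Z (T(Z) = Z + 5 = 5 + Z)
u(p, U) = 4*p
o = -185/171 (o = -29/19 - 4/(-9) = -29*1/19 - 4*(-1/9) = -29/19 + 4/9 = -185/171 ≈ -1.0819)
o*((-7 + 16)*(-2)) = -185*(-7 + 16)*(-2)/171 = -185*(-2)/19 = -185/171*(-18) = 370/19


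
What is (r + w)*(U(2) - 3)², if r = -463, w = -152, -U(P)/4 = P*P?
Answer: -222015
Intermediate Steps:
U(P) = -4*P² (U(P) = -4*P*P = -4*P²)
(r + w)*(U(2) - 3)² = (-463 - 152)*(-4*2² - 3)² = -615*(-4*4 - 3)² = -615*(-16 - 3)² = -615*(-19)² = -615*361 = -222015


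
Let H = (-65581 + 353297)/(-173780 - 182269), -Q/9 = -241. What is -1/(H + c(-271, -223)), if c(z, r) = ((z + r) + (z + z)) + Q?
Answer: -356049/403115801 ≈ -0.00088324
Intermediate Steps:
Q = 2169 (Q = -9*(-241) = 2169)
H = -287716/356049 (H = 287716/(-356049) = 287716*(-1/356049) = -287716/356049 ≈ -0.80808)
c(z, r) = 2169 + r + 3*z (c(z, r) = ((z + r) + (z + z)) + 2169 = ((r + z) + 2*z) + 2169 = (r + 3*z) + 2169 = 2169 + r + 3*z)
-1/(H + c(-271, -223)) = -1/(-287716/356049 + (2169 - 223 + 3*(-271))) = -1/(-287716/356049 + (2169 - 223 - 813)) = -1/(-287716/356049 + 1133) = -1/403115801/356049 = -1*356049/403115801 = -356049/403115801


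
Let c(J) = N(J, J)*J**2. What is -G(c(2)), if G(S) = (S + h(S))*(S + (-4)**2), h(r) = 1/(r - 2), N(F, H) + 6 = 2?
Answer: 0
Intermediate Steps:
N(F, H) = -4 (N(F, H) = -6 + 2 = -4)
h(r) = 1/(-2 + r)
c(J) = -4*J**2
G(S) = (16 + S)*(S + 1/(-2 + S)) (G(S) = (S + 1/(-2 + S))*(S + (-4)**2) = (S + 1/(-2 + S))*(S + 16) = (S + 1/(-2 + S))*(16 + S) = (16 + S)*(S + 1/(-2 + S)))
-G(c(2)) = -(16 - 4*2**2 + (-4*2**2)*(-2 - 4*2**2)*(16 - 4*2**2))/(-2 - 4*2**2) = -(16 - 4*4 + (-4*4)*(-2 - 4*4)*(16 - 4*4))/(-2 - 4*4) = -(16 - 16 - 16*(-2 - 16)*(16 - 16))/(-2 - 16) = -(16 - 16 - 16*(-18)*0)/(-18) = -(-1)*(16 - 16 + 0)/18 = -(-1)*0/18 = -1*0 = 0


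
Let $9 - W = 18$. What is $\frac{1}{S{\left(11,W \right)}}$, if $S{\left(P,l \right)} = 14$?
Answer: $\frac{1}{14} \approx 0.071429$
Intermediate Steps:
$W = -9$ ($W = 9 - 18 = -9$)
$\frac{1}{S{\left(11,W \right)}} = \frac{1}{14}$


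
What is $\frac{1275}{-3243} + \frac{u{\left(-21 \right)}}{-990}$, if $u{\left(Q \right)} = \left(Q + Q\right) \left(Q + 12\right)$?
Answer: $- \frac{46076}{59455} \approx -0.77497$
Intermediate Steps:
$u{\left(Q \right)} = 2 Q \left(12 + Q\right)$
$\frac{1275}{-3243} + \frac{u{\left(-21 \right)}}{-990} = \frac{1275}{-3243} + \frac{2 \left(-21\right) \left(12 - 21\right)}{-990} = 1275 \left(- \frac{1}{3243}\right) + 2 \left(-21\right) \left(-9\right) \left(- \frac{1}{990}\right) = - \frac{425}{1081} + 378 \left(- \frac{1}{990}\right) = - \frac{425}{1081} - \frac{21}{55} = - \frac{46076}{59455}$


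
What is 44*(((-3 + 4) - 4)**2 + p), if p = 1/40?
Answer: 3971/10 ≈ 397.10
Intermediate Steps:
p = 1/40 ≈ 0.025000
44*(((-3 + 4) - 4)**2 + p) = 44*(((-3 + 4) - 4)**2 + 1/40) = 44*((1 - 4)**2 + 1/40) = 44*((-3)**2 + 1/40) = 44*(9 + 1/40) = 44*(361/40) = 3971/10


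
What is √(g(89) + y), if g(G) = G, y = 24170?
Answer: √24259 ≈ 155.75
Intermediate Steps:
√(g(89) + y) = √(89 + 24170) = √24259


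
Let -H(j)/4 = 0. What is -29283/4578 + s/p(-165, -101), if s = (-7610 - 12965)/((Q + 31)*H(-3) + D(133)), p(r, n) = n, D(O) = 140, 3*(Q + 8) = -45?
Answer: -1523187/308252 ≈ -4.9414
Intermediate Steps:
Q = -23 (Q = -8 + (1/3)*(-45) = -8 - 15 = -23)
H(j) = 0 (H(j) = -4*0 = 0)
s = -4115/28 (s = (-7610 - 12965)/((-23 + 31)*0 + 140) = -20575/(8*0 + 140) = -20575/(0 + 140) = -20575/140 = -20575*1/140 = -4115/28 ≈ -146.96)
-29283/4578 + s/p(-165, -101) = -29283/4578 - 4115/28/(-101) = -29283*1/4578 - 4115/28*(-1/101) = -9761/1526 + 4115/2828 = -1523187/308252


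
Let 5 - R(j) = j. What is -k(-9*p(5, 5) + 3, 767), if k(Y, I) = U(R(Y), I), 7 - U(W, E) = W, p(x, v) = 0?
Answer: -5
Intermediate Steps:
R(j) = 5 - j
U(W, E) = 7 - W
k(Y, I) = 2 + Y (k(Y, I) = 7 - (5 - Y) = 7 + (-5 + Y) = 2 + Y)
-k(-9*p(5, 5) + 3, 767) = -(2 + (-9*0 + 3)) = -(2 + (0 + 3)) = -(2 + 3) = -1*5 = -5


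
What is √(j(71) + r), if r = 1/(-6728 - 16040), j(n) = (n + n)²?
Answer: 3*√72587854697/5692 ≈ 142.00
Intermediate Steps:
j(n) = 4*n² (j(n) = (2*n)² = 4*n²)
r = -1/22768 (r = 1/(-22768) = -1/22768 ≈ -4.3921e-5)
√(j(71) + r) = √(4*71² - 1/22768) = √(4*5041 - 1/22768) = √(20164 - 1/22768) = √(459093951/22768) = 3*√72587854697/5692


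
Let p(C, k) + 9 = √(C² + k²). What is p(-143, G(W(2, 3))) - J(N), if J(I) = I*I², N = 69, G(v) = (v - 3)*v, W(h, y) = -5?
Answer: -328518 + √22049 ≈ -3.2837e+5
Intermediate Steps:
G(v) = v*(-3 + v) (G(v) = (-3 + v)*v = v*(-3 + v))
J(I) = I³
p(C, k) = -9 + √(C² + k²)
p(-143, G(W(2, 3))) - J(N) = (-9 + √((-143)² + (-5*(-3 - 5))²)) - 1*69³ = (-9 + √(20449 + (-5*(-8))²)) - 1*328509 = (-9 + √(20449 + 40²)) - 328509 = (-9 + √(20449 + 1600)) - 328509 = (-9 + √22049) - 328509 = -328518 + √22049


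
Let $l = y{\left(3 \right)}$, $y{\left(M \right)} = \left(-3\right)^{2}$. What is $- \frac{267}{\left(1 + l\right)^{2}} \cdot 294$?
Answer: $- \frac{39249}{50} \approx -784.98$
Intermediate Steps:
$y{\left(M \right)} = 9$
$l = 9$
$- \frac{267}{\left(1 + l\right)^{2}} \cdot 294 = - \frac{267}{\left(1 + 9\right)^{2}} \cdot 294 = - \frac{267}{10^{2}} \cdot 294 = - \frac{267}{100} \cdot 294 = \left(-267\right) \frac{1}{100} \cdot 294 = \left(- \frac{267}{100}\right) 294 = - \frac{39249}{50}$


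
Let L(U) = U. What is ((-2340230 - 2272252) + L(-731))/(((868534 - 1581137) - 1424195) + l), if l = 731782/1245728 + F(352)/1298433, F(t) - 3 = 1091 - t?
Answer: 3730922968100315856/1728128864327463485 ≈ 2.1589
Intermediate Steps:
F(t) = 1094 - t (F(t) = 3 + (1091 - t) = 1094 - t)
l = 475547113891/808747172112 (l = 731782/1245728 + (1094 - 1*352)/1298433 = 731782*(1/1245728) + (1094 - 352)*(1/1298433) = 365891/622864 + 742*(1/1298433) = 365891/622864 + 742/1298433 = 475547113891/808747172112 ≈ 0.58801)
((-2340230 - 2272252) + L(-731))/(((868534 - 1581137) - 1424195) + l) = ((-2340230 - 2272252) - 731)/(((868534 - 1581137) - 1424195) + 475547113891/808747172112) = (-4612482 - 731)/((-712603 - 1424195) + 475547113891/808747172112) = -4613213/(-2136798 + 475547113891/808747172112) = -4613213/(-1728128864327463485/808747172112) = -4613213*(-808747172112/1728128864327463485) = 3730922968100315856/1728128864327463485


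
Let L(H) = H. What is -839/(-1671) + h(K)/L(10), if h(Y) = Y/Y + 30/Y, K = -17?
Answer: 120907/284070 ≈ 0.42562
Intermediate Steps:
h(Y) = 1 + 30/Y
-839/(-1671) + h(K)/L(10) = -839/(-1671) + ((30 - 17)/(-17))/10 = -839*(-1/1671) - 1/17*13*(1/10) = 839/1671 - 13/17*1/10 = 839/1671 - 13/170 = 120907/284070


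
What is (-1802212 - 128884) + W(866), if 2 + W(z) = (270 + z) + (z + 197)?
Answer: -1928899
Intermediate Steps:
W(z) = 465 + 2*z (W(z) = -2 + ((270 + z) + (z + 197)) = -2 + ((270 + z) + (197 + z)) = -2 + (467 + 2*z) = 465 + 2*z)
(-1802212 - 128884) + W(866) = (-1802212 - 128884) + (465 + 2*866) = -1931096 + (465 + 1732) = -1931096 + 2197 = -1928899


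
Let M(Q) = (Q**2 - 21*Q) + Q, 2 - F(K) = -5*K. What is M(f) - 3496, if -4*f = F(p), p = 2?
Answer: -3427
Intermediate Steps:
F(K) = 2 + 5*K (F(K) = 2 - (-5)*K = 2 + 5*K)
f = -3 (f = -(2 + 5*2)/4 = -(2 + 10)/4 = -1/4*12 = -3)
M(Q) = Q**2 - 20*Q
M(f) - 3496 = -3*(-20 - 3) - 3496 = -3*(-23) - 3496 = 69 - 3496 = -3427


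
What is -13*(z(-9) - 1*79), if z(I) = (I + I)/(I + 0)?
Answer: 1001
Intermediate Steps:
z(I) = 2 (z(I) = (2*I)/I = 2)
-13*(z(-9) - 1*79) = -13*(2 - 1*79) = -13*(2 - 79) = -13*(-77) = 1001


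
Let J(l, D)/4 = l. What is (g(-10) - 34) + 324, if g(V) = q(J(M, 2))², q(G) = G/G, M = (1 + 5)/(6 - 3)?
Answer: 291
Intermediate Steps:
M = 2 (M = 6/3 = 6*(⅓) = 2)
J(l, D) = 4*l
q(G) = 1
g(V) = 1 (g(V) = 1² = 1)
(g(-10) - 34) + 324 = (1 - 34) + 324 = -33 + 324 = 291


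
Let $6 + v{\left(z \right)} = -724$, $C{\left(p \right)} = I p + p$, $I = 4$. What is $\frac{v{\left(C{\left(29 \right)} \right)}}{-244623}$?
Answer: $\frac{10}{3351} \approx 0.0029842$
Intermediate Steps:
$C{\left(p \right)} = 5 p$ ($C{\left(p \right)} = 4 p + p = 5 p$)
$v{\left(z \right)} = -730$ ($v{\left(z \right)} = -6 - 724 = -730$)
$\frac{v{\left(C{\left(29 \right)} \right)}}{-244623} = - \frac{730}{-244623} = \left(-730\right) \left(- \frac{1}{244623}\right) = \frac{10}{3351}$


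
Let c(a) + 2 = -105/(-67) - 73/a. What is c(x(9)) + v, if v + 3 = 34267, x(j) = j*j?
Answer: 185943488/5427 ≈ 34263.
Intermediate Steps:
x(j) = j²
c(a) = -29/67 - 73/a (c(a) = -2 + (-105/(-67) - 73/a) = -2 + (-105*(-1/67) - 73/a) = -2 + (105/67 - 73/a) = -29/67 - 73/a)
v = 34264 (v = -3 + 34267 = 34264)
c(x(9)) + v = (-29/67 - 73/(9²)) + 34264 = (-29/67 - 73/81) + 34264 = -7240/5427 + 34264 = 185943488/5427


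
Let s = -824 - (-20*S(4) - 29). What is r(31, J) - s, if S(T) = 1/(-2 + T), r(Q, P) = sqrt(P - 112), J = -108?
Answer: 785 + 2*I*sqrt(55) ≈ 785.0 + 14.832*I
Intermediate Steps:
r(Q, P) = sqrt(-112 + P)
s = -785 (s = -824 - (-20/(-2 + 4) - 29) = -824 - (-20/2 - 29) = -824 - (-20*1/2 - 29) = -824 - (-10 - 29) = -824 - 1*(-39) = -824 + 39 = -785)
r(31, J) - s = sqrt(-112 - 108) - 1*(-785) = sqrt(-220) + 785 = 2*I*sqrt(55) + 785 = 785 + 2*I*sqrt(55)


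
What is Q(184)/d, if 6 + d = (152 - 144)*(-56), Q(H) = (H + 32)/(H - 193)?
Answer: 12/227 ≈ 0.052863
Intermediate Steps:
Q(H) = (32 + H)/(-193 + H)
d = -454 (d = -6 + (152 - 144)*(-56) = -6 + 8*(-56) = -6 - 448 = -454)
Q(184)/d = ((32 + 184)/(-193 + 184))/(-454) = (216/(-9))*(-1/454) = -1/9*216*(-1/454) = -24*(-1/454) = 12/227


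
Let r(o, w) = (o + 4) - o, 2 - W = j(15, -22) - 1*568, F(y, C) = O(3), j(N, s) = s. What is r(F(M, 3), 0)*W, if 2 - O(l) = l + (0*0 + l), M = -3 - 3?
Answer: 2368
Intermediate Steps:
M = -6
O(l) = 2 - 2*l (O(l) = 2 - (l + (0*0 + l)) = 2 - (l + (0 + l)) = 2 - (l + l) = 2 - 2*l)
F(y, C) = -4 (F(y, C) = 2 - 2*3 = 2 - 6 = -4)
W = 592 (W = 2 - (-22 - 1*568) = 2 - (-22 - 568) = 2 - 1*(-590) = 2 + 590 = 592)
r(o, w) = 4 (r(o, w) = (4 + o) - o = 4)
r(F(M, 3), 0)*W = 4*592 = 2368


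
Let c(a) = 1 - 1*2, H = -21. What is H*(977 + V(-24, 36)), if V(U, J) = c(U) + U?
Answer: -19992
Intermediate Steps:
c(a) = -1 (c(a) = 1 - 2 = -1)
V(U, J) = -1 + U
H*(977 + V(-24, 36)) = -21*(977 + (-1 - 24)) = -21*(977 - 25) = -21*952 = -19992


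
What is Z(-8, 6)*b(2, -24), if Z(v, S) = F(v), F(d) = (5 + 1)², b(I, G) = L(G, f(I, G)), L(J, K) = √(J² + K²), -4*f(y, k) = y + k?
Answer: 90*√97 ≈ 886.40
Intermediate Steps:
f(y, k) = -k/4 - y/4 (f(y, k) = -(y + k)/4 = -(k + y)/4 = -k/4 - y/4)
b(I, G) = √(G² + (-G/4 - I/4)²)
F(d) = 36 (F(d) = 6² = 36)
Z(v, S) = 36
Z(-8, 6)*b(2, -24) = 36*(√((-24 + 2)² + 16*(-24)²)/4) = 36*(√((-22)² + 16*576)/4) = 36*(√(484 + 9216)/4) = 36*(√9700/4) = 36*((10*√97)/4) = 36*(5*√97/2) = 90*√97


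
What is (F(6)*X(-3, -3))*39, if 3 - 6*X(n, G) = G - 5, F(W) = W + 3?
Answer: 1287/2 ≈ 643.50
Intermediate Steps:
F(W) = 3 + W
X(n, G) = 4/3 - G/6 (X(n, G) = ½ - (G - 5)/6 = ½ - (-5 + G)/6 = ½ + (⅚ - G/6) = 4/3 - G/6)
(F(6)*X(-3, -3))*39 = ((3 + 6)*(4/3 - ⅙*(-3)))*39 = (9*(4/3 + ½))*39 = (9*(11/6))*39 = (33/2)*39 = 1287/2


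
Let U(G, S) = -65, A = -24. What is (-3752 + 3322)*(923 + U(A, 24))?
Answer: -368940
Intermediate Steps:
(-3752 + 3322)*(923 + U(A, 24)) = (-3752 + 3322)*(923 - 65) = -430*858 = -368940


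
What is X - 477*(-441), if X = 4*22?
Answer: 210445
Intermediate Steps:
X = 88
X - 477*(-441) = 88 - 477*(-441) = 88 + 210357 = 210445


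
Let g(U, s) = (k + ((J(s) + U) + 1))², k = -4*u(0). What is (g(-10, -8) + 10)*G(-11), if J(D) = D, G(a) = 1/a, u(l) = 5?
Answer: -1379/11 ≈ -125.36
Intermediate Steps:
k = -20 (k = -4*5 = -20)
g(U, s) = (-19 + U + s)² (g(U, s) = (-20 + ((s + U) + 1))² = (-20 + ((U + s) + 1))² = (-20 + (1 + U + s))² = (-19 + U + s)²)
(g(-10, -8) + 10)*G(-11) = ((-19 - 10 - 8)² + 10)/(-11) = ((-37)² + 10)*(-1/11) = (1369 + 10)*(-1/11) = 1379*(-1/11) = -1379/11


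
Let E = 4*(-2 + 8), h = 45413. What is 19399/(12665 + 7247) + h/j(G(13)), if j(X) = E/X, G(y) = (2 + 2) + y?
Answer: 50568907/1572 ≈ 32169.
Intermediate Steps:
G(y) = 4 + y
E = 24 (E = 4*6 = 24)
j(X) = 24/X
19399/(12665 + 7247) + h/j(G(13)) = 19399/(12665 + 7247) + 45413/((24/(4 + 13))) = 19399/19912 + 45413/((24/17)) = 19399*(1/19912) + 45413/((24*(1/17))) = 1021/1048 + 45413/(24/17) = 1021/1048 + 45413*(17/24) = 1021/1048 + 772021/24 = 50568907/1572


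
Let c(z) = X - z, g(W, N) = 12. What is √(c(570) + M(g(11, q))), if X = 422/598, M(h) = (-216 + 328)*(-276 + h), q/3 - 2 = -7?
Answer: 7*I*√54985801/299 ≈ 173.6*I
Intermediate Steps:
q = -15 (q = 6 + 3*(-7) = 6 - 21 = -15)
M(h) = -30912 + 112*h (M(h) = 112*(-276 + h) = -30912 + 112*h)
X = 211/299 (X = 422*(1/598) = 211/299 ≈ 0.70569)
c(z) = 211/299 - z
√(c(570) + M(g(11, q))) = √((211/299 - 1*570) + (-30912 + 112*12)) = √((211/299 - 570) + (-30912 + 1344)) = √(-170219/299 - 29568) = √(-9011051/299) = 7*I*√54985801/299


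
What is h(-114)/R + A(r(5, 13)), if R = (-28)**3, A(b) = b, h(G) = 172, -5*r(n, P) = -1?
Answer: 5273/27440 ≈ 0.19216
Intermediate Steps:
r(n, P) = 1/5 (r(n, P) = -1/5*(-1) = 1/5)
R = -21952
h(-114)/R + A(r(5, 13)) = 172/(-21952) + 1/5 = 172*(-1/21952) + 1/5 = -43/5488 + 1/5 = 5273/27440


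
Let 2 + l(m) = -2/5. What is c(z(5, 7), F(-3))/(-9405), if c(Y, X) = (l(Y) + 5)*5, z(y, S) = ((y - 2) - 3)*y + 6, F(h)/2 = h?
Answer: -13/9405 ≈ -0.0013822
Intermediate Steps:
F(h) = 2*h
l(m) = -12/5 (l(m) = -2 - 2/5 = -2 - 2*⅕ = -2 - ⅖ = -12/5)
z(y, S) = 6 + y*(-5 + y) (z(y, S) = ((-2 + y) - 3)*y + 6 = (-5 + y)*y + 6 = y*(-5 + y) + 6 = 6 + y*(-5 + y))
c(Y, X) = 13 (c(Y, X) = (-12/5 + 5)*5 = (13/5)*5 = 13)
c(z(5, 7), F(-3))/(-9405) = 13/(-9405) = 13*(-1/9405) = -13/9405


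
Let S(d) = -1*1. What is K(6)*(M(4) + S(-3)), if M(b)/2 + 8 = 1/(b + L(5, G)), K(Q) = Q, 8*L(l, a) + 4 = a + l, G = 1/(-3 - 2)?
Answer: -4062/41 ≈ -99.073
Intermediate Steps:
G = -⅕ (G = 1/(-5) = -⅕ ≈ -0.20000)
S(d) = -1
L(l, a) = -½ + a/8 + l/8 (L(l, a) = -½ + (a + l)/8 = -½ + (a/8 + l/8) = -½ + a/8 + l/8)
M(b) = -16 + 2/(⅒ + b) (M(b) = -16 + 2/(b + (-½ + (⅛)*(-⅕) + (⅛)*5)) = -16 + 2/(b + (-½ - 1/40 + 5/8)) = -16 + 2/(b + ⅒) = -16 + 2/(⅒ + b))
K(6)*(M(4) + S(-3)) = 6*(4*(1 - 40*4)/(1 + 10*4) - 1) = 6*(4*(1 - 160)/(1 + 40) - 1) = 6*(4*(-159)/41 - 1) = 6*(4*(1/41)*(-159) - 1) = 6*(-636/41 - 1) = 6*(-677/41) = -4062/41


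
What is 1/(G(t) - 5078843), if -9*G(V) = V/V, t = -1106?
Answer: -9/45709588 ≈ -1.9690e-7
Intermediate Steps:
G(V) = -1/9 (G(V) = -V/(9*V) = -1/9*1 = -1/9)
1/(G(t) - 5078843) = 1/(-1/9 - 5078843) = 1/(-45709588/9) = -9/45709588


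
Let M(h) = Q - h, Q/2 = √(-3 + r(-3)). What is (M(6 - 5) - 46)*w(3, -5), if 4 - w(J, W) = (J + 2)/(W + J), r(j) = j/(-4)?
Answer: -611/2 + 39*I/2 ≈ -305.5 + 19.5*I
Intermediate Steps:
r(j) = -j/4 (r(j) = j*(-¼) = -j/4)
Q = 3*I (Q = 2*√(-3 - ¼*(-3)) = 2*√(-3 + ¾) = 2*√(-9/4) = 2*(3*I/2) = 3*I ≈ 3.0*I)
w(J, W) = 4 - (2 + J)/(J + W) (w(J, W) = 4 - (J + 2)/(W + J) = 4 - (2 + J)/(J + W))
M(h) = -h + 3*I (M(h) = 3*I - h = -h + 3*I)
(M(6 - 5) - 46)*w(3, -5) = ((-(6 - 5) + 3*I) - 46)*((-2 + 3*3 + 4*(-5))/(3 - 5)) = ((-1*1 + 3*I) - 46)*((-2 + 9 - 20)/(-2)) = ((-1 + 3*I) - 46)*(-½*(-13)) = (-47 + 3*I)*(13/2) = -611/2 + 39*I/2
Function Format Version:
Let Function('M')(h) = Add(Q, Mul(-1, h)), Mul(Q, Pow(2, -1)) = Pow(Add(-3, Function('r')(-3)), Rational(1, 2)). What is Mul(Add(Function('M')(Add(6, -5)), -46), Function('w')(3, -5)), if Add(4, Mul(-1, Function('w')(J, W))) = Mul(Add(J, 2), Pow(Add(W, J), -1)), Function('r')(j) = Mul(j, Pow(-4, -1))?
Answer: Add(Rational(-611, 2), Mul(Rational(39, 2), I)) ≈ Add(-305.50, Mul(19.500, I))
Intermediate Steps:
Function('r')(j) = Mul(Rational(-1, 4), j) (Function('r')(j) = Mul(j, Rational(-1, 4)) = Mul(Rational(-1, 4), j))
Q = Mul(3, I) (Q = Mul(2, Pow(Add(-3, Mul(Rational(-1, 4), -3)), Rational(1, 2))) = Mul(2, Pow(Add(-3, Rational(3, 4)), Rational(1, 2))) = Mul(2, Pow(Rational(-9, 4), Rational(1, 2))) = Mul(2, Mul(Rational(3, 2), I)) = Mul(3, I) ≈ Mul(3.0000, I))
Function('w')(J, W) = Add(4, Mul(-1, Pow(Add(J, W), -1), Add(2, J))) (Function('w')(J, W) = Add(4, Mul(-1, Mul(Add(J, 2), Pow(Add(W, J), -1)))) = Add(4, Mul(-1, Mul(Add(2, J), Pow(Add(J, W), -1)))) = Add(4, Mul(-1, Mul(Pow(Add(J, W), -1), Add(2, J)))) = Add(4, Mul(-1, Pow(Add(J, W), -1), Add(2, J))))
Function('M')(h) = Add(Mul(-1, h), Mul(3, I)) (Function('M')(h) = Add(Mul(3, I), Mul(-1, h)) = Add(Mul(-1, h), Mul(3, I)))
Mul(Add(Function('M')(Add(6, -5)), -46), Function('w')(3, -5)) = Mul(Add(Add(Mul(-1, Add(6, -5)), Mul(3, I)), -46), Mul(Pow(Add(3, -5), -1), Add(-2, Mul(3, 3), Mul(4, -5)))) = Mul(Add(Add(Mul(-1, 1), Mul(3, I)), -46), Mul(Pow(-2, -1), Add(-2, 9, -20))) = Mul(Add(Add(-1, Mul(3, I)), -46), Mul(Rational(-1, 2), -13)) = Mul(Add(-47, Mul(3, I)), Rational(13, 2)) = Add(Rational(-611, 2), Mul(Rational(39, 2), I))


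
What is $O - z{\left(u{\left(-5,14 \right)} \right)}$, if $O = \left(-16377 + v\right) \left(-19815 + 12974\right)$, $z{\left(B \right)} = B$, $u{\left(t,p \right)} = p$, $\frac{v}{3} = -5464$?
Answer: $224172715$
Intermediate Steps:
$v = -16392$ ($v = 3 \left(-5464\right) = -16392$)
$O = 224172729$ ($O = \left(-16377 - 16392\right) \left(-19815 + 12974\right) = \left(-32769\right) \left(-6841\right) = 224172729$)
$O - z{\left(u{\left(-5,14 \right)} \right)} = 224172729 - 14 = 224172715$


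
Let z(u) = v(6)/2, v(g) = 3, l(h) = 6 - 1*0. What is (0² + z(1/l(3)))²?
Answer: 9/4 ≈ 2.2500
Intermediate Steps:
l(h) = 6 (l(h) = 6 + 0 = 6)
z(u) = 3/2
(0² + z(1/l(3)))² = (0² + 3/2)² = (0 + 3/2)² = (3/2)² = 9/4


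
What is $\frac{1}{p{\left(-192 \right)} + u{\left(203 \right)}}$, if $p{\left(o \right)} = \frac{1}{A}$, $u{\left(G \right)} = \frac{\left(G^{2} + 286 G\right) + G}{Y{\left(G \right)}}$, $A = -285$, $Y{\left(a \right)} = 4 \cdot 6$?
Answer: $\frac{1140}{4724821} \approx 0.00024128$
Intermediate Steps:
$Y{\left(a \right)} = 24$
$u{\left(G \right)} = \frac{G^{2}}{24} + \frac{287 G}{24}$ ($u{\left(G \right)} = \frac{\left(G^{2} + 286 G\right) + G}{24} = \left(G^{2} + 287 G\right) \frac{1}{24} = \frac{G^{2}}{24} + \frac{287 G}{24}$)
$p{\left(o \right)} = - \frac{1}{285}$ ($p{\left(o \right)} = \frac{1}{-285} = - \frac{1}{285}$)
$\frac{1}{p{\left(-192 \right)} + u{\left(203 \right)}} = \frac{1}{- \frac{1}{285} + \frac{1}{24} \cdot 203 \left(287 + 203\right)} = \frac{1}{- \frac{1}{285} + \frac{1}{24} \cdot 203 \cdot 490} = \frac{1}{- \frac{1}{285} + \frac{49735}{12}} = \frac{1}{\frac{4724821}{1140}} = \frac{1140}{4724821}$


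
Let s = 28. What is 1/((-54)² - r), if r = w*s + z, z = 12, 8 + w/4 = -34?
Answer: 1/7608 ≈ 0.00013144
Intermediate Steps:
w = -168 (w = -32 + 4*(-34) = -32 - 136 = -168)
r = -4692 (r = -168*28 + 12 = -4704 + 12 = -4692)
1/((-54)² - r) = 1/((-54)² - 1*(-4692)) = 1/(2916 + 4692) = 1/7608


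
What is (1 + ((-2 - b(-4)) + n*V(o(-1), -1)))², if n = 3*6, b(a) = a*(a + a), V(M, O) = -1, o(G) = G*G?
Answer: 2601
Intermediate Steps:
o(G) = G²
b(a) = 2*a² (b(a) = a*(2*a) = 2*a²)
n = 18
(1 + ((-2 - b(-4)) + n*V(o(-1), -1)))² = (1 + ((-2 - 2*(-4)²) + 18*(-1)))² = (1 + ((-2 - 2*16) - 18))² = (1 + ((-2 - 1*32) - 18))² = (1 + ((-2 - 32) - 18))² = (1 + (-34 - 18))² = (1 - 52)² = (-51)² = 2601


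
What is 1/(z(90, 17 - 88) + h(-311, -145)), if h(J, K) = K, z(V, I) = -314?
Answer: -1/459 ≈ -0.0021787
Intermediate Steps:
1/(z(90, 17 - 88) + h(-311, -145)) = 1/(-314 - 145) = 1/(-459) = -1/459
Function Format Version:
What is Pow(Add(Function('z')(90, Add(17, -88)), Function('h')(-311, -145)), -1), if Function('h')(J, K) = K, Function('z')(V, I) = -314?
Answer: Rational(-1, 459) ≈ -0.0021787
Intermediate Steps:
Pow(Add(Function('z')(90, Add(17, -88)), Function('h')(-311, -145)), -1) = Pow(Add(-314, -145), -1) = Pow(-459, -1) = Rational(-1, 459)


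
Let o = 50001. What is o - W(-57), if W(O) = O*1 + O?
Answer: 50115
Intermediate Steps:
W(O) = 2*O (W(O) = O + O = 2*O)
o - W(-57) = 50001 - 2*(-57) = 50001 - 1*(-114) = 50001 + 114 = 50115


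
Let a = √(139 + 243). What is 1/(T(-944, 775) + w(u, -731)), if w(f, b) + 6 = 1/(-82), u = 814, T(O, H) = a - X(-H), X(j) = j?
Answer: 5170674/3973616681 - 6724*√382/3973616681 ≈ 0.0012682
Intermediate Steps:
a = √382 ≈ 19.545
T(O, H) = H + √382 (T(O, H) = √382 - (-1)*H = √382 + H = H + √382)
w(f, b) = -493/82 (w(f, b) = -6 + 1/(-82) = -6 - 1/82 = -493/82)
1/(T(-944, 775) + w(u, -731)) = 1/((775 + √382) - 493/82) = 1/(63057/82 + √382)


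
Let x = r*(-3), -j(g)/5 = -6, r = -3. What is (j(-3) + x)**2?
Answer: 1521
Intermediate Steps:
j(g) = 30 (j(g) = -5*(-6) = 30)
x = 9 (x = -3*(-3) = 9)
(j(-3) + x)**2 = (30 + 9)**2 = 39**2 = 1521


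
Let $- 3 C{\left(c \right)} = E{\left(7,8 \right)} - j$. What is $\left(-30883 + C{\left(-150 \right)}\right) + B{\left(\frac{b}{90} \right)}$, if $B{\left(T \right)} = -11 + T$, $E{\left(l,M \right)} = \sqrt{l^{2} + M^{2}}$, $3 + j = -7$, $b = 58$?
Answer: $- \frac{1390351}{45} - \frac{\sqrt{113}}{3} \approx -30900.0$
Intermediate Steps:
$j = -10$ ($j = -3 - 7 = -10$)
$E{\left(l,M \right)} = \sqrt{M^{2} + l^{2}}$
$C{\left(c \right)} = - \frac{10}{3} - \frac{\sqrt{113}}{3}$ ($C{\left(c \right)} = - \frac{\sqrt{8^{2} + 7^{2}} - -10}{3} = - \frac{\sqrt{64 + 49} + 10}{3} = - \frac{\sqrt{113} + 10}{3} = - \frac{10 + \sqrt{113}}{3} = - \frac{10}{3} - \frac{\sqrt{113}}{3}$)
$\left(-30883 + C{\left(-150 \right)}\right) + B{\left(\frac{b}{90} \right)} = \left(-30883 - \left(\frac{10}{3} + \frac{\sqrt{113}}{3}\right)\right) - \left(11 - \frac{58}{90}\right) = \left(- \frac{92659}{3} - \frac{\sqrt{113}}{3}\right) + \left(-11 + 58 \cdot \frac{1}{90}\right) = \left(- \frac{92659}{3} - \frac{\sqrt{113}}{3}\right) + \left(-11 + \frac{29}{45}\right) = \left(- \frac{92659}{3} - \frac{\sqrt{113}}{3}\right) - \frac{466}{45} = - \frac{1390351}{45} - \frac{\sqrt{113}}{3}$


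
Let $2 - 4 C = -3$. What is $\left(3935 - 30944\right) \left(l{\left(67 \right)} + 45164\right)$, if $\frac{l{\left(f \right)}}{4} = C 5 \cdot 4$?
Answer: $-1222535376$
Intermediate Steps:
$C = \frac{5}{4}$ ($C = \frac{1}{2} - - \frac{3}{4} = \frac{1}{2} + \frac{3}{4} = \frac{5}{4} \approx 1.25$)
$l{\left(f \right)} = 100$ ($l{\left(f \right)} = 4 \cdot \frac{5}{4} \cdot 5 \cdot 4 = 4 \cdot \frac{25}{4} \cdot 4 = 4 \cdot 25 = 100$)
$\left(3935 - 30944\right) \left(l{\left(67 \right)} + 45164\right) = \left(3935 - 30944\right) \left(100 + 45164\right) = \left(-27009\right) 45264 = -1222535376$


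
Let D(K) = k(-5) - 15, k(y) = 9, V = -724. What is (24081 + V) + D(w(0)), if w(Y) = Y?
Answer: 23351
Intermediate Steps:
D(K) = -6 (D(K) = 9 - 15 = -6)
(24081 + V) + D(w(0)) = (24081 - 724) - 6 = 23357 - 6 = 23351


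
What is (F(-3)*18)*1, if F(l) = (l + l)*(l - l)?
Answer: 0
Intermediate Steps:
F(l) = 0 (F(l) = (2*l)*0 = 0)
(F(-3)*18)*1 = (0*18)*1 = 0*1 = 0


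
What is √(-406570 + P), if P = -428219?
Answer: I*√834789 ≈ 913.67*I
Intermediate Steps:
√(-406570 + P) = √(-406570 - 428219) = √(-834789) = I*√834789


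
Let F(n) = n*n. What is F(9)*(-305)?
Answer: -24705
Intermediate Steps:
F(n) = n²
F(9)*(-305) = 9²*(-305) = 81*(-305) = -24705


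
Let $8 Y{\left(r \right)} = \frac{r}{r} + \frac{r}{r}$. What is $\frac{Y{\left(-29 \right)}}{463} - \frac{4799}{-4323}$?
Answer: $\frac{8892071}{8006196} \approx 1.1106$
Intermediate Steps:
$Y{\left(r \right)} = \frac{1}{4}$ ($Y{\left(r \right)} = \frac{\frac{r}{r} + \frac{r}{r}}{8} = \frac{1 + 1}{8} = \frac{1}{8} \cdot 2 = \frac{1}{4}$)
$\frac{Y{\left(-29 \right)}}{463} - \frac{4799}{-4323} = \frac{1}{4 \cdot 463} - \frac{4799}{-4323} = \frac{1}{4} \cdot \frac{1}{463} - - \frac{4799}{4323} = \frac{1}{1852} + \frac{4799}{4323} = \frac{8892071}{8006196}$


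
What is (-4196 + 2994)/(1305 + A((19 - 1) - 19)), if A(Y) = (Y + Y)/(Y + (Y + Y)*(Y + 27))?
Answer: -63706/69167 ≈ -0.92105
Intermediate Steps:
A(Y) = 2*Y/(Y + 2*Y*(27 + Y)) (A(Y) = (2*Y)/(Y + (2*Y)*(27 + Y)) = (2*Y)/(Y + 2*Y*(27 + Y)) = 2*Y/(Y + 2*Y*(27 + Y)))
(-4196 + 2994)/(1305 + A((19 - 1) - 19)) = (-4196 + 2994)/(1305 + 2/(55 + 2*((19 - 1) - 19))) = -1202/(1305 + 2/(55 + 2*(18 - 19))) = -1202/(1305 + 2/(55 + 2*(-1))) = -1202/(1305 + 2/(55 - 2)) = -1202/(1305 + 2/53) = -1202/69167/53 = -1202*53/69167 = -63706/69167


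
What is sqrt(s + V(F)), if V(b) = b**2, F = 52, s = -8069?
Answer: I*sqrt(5365) ≈ 73.246*I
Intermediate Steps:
sqrt(s + V(F)) = sqrt(-8069 + 52**2) = sqrt(-8069 + 2704) = sqrt(-5365) = I*sqrt(5365)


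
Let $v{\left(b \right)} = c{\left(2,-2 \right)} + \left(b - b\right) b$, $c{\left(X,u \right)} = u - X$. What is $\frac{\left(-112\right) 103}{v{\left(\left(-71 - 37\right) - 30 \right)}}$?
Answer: $2884$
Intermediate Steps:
$v{\left(b \right)} = -4$ ($v{\left(b \right)} = \left(-2 - 2\right) + \left(b - b\right) b = \left(-2 - 2\right) + 0 b = -4 + 0 = -4$)
$\frac{\left(-112\right) 103}{v{\left(\left(-71 - 37\right) - 30 \right)}} = \frac{\left(-112\right) 103}{-4} = \left(-11536\right) \left(- \frac{1}{4}\right) = 2884$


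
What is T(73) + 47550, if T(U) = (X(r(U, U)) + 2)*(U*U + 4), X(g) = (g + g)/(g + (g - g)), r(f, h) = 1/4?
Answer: 68882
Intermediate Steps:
r(f, h) = ¼
X(g) = 2 (X(g) = (2*g)/(g + 0) = (2*g)/g = 2)
T(U) = 16 + 4*U² (T(U) = (2 + 2)*(U*U + 4) = 4*(U² + 4) = 4*(4 + U²) = 16 + 4*U²)
T(73) + 47550 = (16 + 4*73²) + 47550 = (16 + 4*5329) + 47550 = (16 + 21316) + 47550 = 21332 + 47550 = 68882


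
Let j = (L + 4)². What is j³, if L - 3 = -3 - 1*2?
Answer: 64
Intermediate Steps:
L = -2 (L = 3 + (-3 - 1*2) = 3 + (-3 - 2) = 3 - 5 = -2)
j = 4 (j = (-2 + 4)² = 2² = 4)
j³ = 4³ = 64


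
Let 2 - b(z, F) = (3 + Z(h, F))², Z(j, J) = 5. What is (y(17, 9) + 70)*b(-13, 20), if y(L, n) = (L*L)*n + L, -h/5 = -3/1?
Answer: -166656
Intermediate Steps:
h = 15 (h = -(-15)/1 = -(-15) = -5*(-3) = 15)
b(z, F) = -62 (b(z, F) = 2 - (3 + 5)² = 2 - 1*8² = 2 - 1*64 = 2 - 64 = -62)
y(L, n) = L + n*L² (y(L, n) = L²*n + L = n*L² + L = L + n*L²)
(y(17, 9) + 70)*b(-13, 20) = (17*(1 + 17*9) + 70)*(-62) = (17*(1 + 153) + 70)*(-62) = (17*154 + 70)*(-62) = (2618 + 70)*(-62) = 2688*(-62) = -166656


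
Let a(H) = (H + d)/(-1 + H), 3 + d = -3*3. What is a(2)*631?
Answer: -6310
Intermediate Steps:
d = -12 (d = -3 - 3*3 = -3 - 9 = -12)
a(H) = (-12 + H)/(-1 + H) (a(H) = (H - 12)/(-1 + H) = (-12 + H)/(-1 + H))
a(2)*631 = ((-12 + 2)/(-1 + 2))*631 = (-10/1)*631 = (1*(-10))*631 = -10*631 = -6310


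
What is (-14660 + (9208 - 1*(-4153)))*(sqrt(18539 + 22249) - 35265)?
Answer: 45809235 - 7794*sqrt(1133) ≈ 4.5547e+7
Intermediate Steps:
(-14660 + (9208 - 1*(-4153)))*(sqrt(18539 + 22249) - 35265) = (-14660 + (9208 + 4153))*(sqrt(40788) - 35265) = (-14660 + 13361)*(6*sqrt(1133) - 35265) = -1299*(-35265 + 6*sqrt(1133)) = 45809235 - 7794*sqrt(1133)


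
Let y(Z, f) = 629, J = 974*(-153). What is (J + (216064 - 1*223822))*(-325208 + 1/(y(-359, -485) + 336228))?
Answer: 17175028136958900/336857 ≈ 5.0986e+10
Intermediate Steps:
J = -149022
(J + (216064 - 1*223822))*(-325208 + 1/(y(-359, -485) + 336228)) = (-149022 + (216064 - 1*223822))*(-325208 + 1/(629 + 336228)) = (-149022 + (216064 - 223822))*(-325208 + 1/336857) = (-149022 - 7758)*(-325208 + 1/336857) = -156780*(-109548591255/336857) = 17175028136958900/336857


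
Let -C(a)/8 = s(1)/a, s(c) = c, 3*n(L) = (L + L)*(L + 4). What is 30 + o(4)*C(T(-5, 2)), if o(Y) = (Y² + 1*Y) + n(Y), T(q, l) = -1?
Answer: 1082/3 ≈ 360.67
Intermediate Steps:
n(L) = 2*L*(4 + L)/3 (n(L) = ((L + L)*(L + 4))/3 = ((2*L)*(4 + L))/3 = (2*L*(4 + L))/3 = 2*L*(4 + L)/3)
o(Y) = Y + Y² + 2*Y*(4 + Y)/3 (o(Y) = (Y² + 1*Y) + 2*Y*(4 + Y)/3 = (Y² + Y) + 2*Y*(4 + Y)/3 = (Y + Y²) + 2*Y*(4 + Y)/3 = Y + Y² + 2*Y*(4 + Y)/3)
C(a) = -8/a
30 + o(4)*C(T(-5, 2)) = 30 + ((⅓)*4*(11 + 5*4))*(-8/(-1)) = 30 + ((⅓)*4*(11 + 20))*(-8*(-1)) = 30 + ((⅓)*4*31)*8 = 30 + (124/3)*8 = 30 + 992/3 = 1082/3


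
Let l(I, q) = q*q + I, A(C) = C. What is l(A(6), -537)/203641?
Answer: 288375/203641 ≈ 1.4161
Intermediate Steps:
l(I, q) = I + q² (l(I, q) = q² + I = I + q²)
l(A(6), -537)/203641 = (6 + (-537)²)/203641 = (6 + 288369)*(1/203641) = 288375*(1/203641) = 288375/203641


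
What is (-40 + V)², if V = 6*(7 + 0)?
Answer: 4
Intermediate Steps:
V = 42 (V = 6*7 = 42)
(-40 + V)² = (-40 + 42)² = 2² = 4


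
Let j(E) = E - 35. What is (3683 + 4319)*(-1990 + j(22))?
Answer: -16028006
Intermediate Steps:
j(E) = -35 + E
(3683 + 4319)*(-1990 + j(22)) = (3683 + 4319)*(-1990 + (-35 + 22)) = 8002*(-1990 - 13) = 8002*(-2003) = -16028006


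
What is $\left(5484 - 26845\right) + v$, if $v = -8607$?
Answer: $-29968$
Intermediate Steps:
$\left(5484 - 26845\right) + v = \left(5484 - 26845\right) - 8607 = -21361 - 8607 = -29968$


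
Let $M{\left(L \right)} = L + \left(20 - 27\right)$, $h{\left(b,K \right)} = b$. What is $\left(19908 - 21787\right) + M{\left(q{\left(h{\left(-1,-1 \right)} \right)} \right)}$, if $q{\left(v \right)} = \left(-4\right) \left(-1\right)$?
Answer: $-1882$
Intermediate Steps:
$q{\left(v \right)} = 4$
$M{\left(L \right)} = -7 + L$ ($M{\left(L \right)} = L - 7 = -7 + L$)
$\left(19908 - 21787\right) + M{\left(q{\left(h{\left(-1,-1 \right)} \right)} \right)} = \left(19908 - 21787\right) + \left(-7 + 4\right) = -1879 - 3 = -1882$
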